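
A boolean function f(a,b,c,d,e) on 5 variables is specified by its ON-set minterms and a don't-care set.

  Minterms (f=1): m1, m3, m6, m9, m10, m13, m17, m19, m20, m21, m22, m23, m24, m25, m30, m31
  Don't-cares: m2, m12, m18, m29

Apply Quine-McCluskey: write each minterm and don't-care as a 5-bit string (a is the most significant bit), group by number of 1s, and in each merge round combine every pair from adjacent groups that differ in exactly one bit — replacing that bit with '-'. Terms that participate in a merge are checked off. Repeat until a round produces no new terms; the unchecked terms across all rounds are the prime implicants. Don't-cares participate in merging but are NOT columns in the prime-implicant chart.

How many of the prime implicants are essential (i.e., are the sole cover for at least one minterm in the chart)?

[col 0] 00001*, 00010*, 00011*, 00110*, 01001*, 01010*, 01100*, 01101*, 10001*, 10010*, 10011*, 10100*, 10101*, 10110*, 10111*, 11000*, 11001*, 11101*, 11110*, 11111*
[col 1] -0001*, -0010*, -0011*, -0110*, -1001*, -1101*, 0-001*, 0-010, 00-10*, 000-1*, 0001-*, 01-01*, 0110-, 1-001*, 1-101*, 1-110*, 1-111*, 10-01*, 10-10*, 10-11*, 100-1*, 1001-*, 101-0*, 101-1*, 1010-*, 1011-*, 11-01*, 1100-, 111-1*, 1111-*
[col 2] --001, -0-10, -00-1, -001-, -1-01, 1--01, 1-1-1, 1-11-, 10--1, 10-1-, 101--
Prime implicants: --001, -0-10, -00-1, -001-, -1-01, 0-010, 0110-, 1--01, 1-1-1, 1-11-, 10--1, 10-1-, 101--, 1100-
PI chart (minterm → PIs covering it):
  1 | --001,-00-1
  3 | -00-1,-001-
  6 | -0-10  (sole → essential)
  9 | --001,-1-01
  10 | 0-010  (sole → essential)
  13 | -1-01,0110-
  17 | --001,-00-1,1--01,10--1
  19 | -00-1,-001-,10--1,10-1-
  20 | 101--  (sole → essential)
  21 | 1--01,1-1-1,10--1,101--
  22 | -0-10,1-11-,10-1-,101--
  23 | 1-1-1,1-11-,10--1,10-1-,101--
  24 | 1100-  (sole → essential)
  25 | --001,-1-01,1--01,1100-
  30 | 1-11-  (sole → essential)
  31 | 1-1-1,1-11-
Essential prime implicants: -0-10, 0-010, 1-11-, 101--, 1100-

5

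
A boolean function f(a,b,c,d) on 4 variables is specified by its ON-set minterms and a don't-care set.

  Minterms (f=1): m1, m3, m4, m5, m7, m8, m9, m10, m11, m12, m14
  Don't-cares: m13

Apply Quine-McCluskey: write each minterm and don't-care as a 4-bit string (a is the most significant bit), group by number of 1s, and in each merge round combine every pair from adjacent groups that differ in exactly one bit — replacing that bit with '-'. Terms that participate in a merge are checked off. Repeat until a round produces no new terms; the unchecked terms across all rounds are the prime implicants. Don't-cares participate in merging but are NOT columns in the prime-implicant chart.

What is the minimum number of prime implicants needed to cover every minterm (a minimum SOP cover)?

Round 0: 0001✓ 0011✓ 0100✓ 0101✓ 0111✓ 1000✓ 1001✓ 1010✓ 1011✓ 1100✓ 1101✓ 1110✓
Round 1: -001✓ -011✓ -100✓ -101✓ 0-01✓ 0-11✓ 00-1✓ 01-1✓ 010-✓ 1-00✓ 1-01✓ 1-10✓ 10-0✓ 10-1✓ 100-✓ 101-✓ 11-0✓ 110-✓
Round 2: --01 -0-1 -10- 0--1 1--0 1-0- 10--
PIs = {--01, -0-1, -10-, 0--1, 1--0, 1-0-, 10--}
Coverage chart:
  m1: --01,-0-1,0--1
  m3: -0-1,0--1
  m4: -10- ←essential
  m5: --01,-10-,0--1
  m7: 0--1 ←essential
  m8: 1--0,1-0-,10--
  m9: --01,-0-1,1-0-,10--
  m10: 1--0,10--
  m11: -0-1,10--
  m12: -10-,1--0,1-0-
  m14: 1--0 ←essential
Essential: -10-, 0--1, 1--0
Petrick residual → -0-1
Min cover (4 terms): b'd + bc' + a'd + ad'

4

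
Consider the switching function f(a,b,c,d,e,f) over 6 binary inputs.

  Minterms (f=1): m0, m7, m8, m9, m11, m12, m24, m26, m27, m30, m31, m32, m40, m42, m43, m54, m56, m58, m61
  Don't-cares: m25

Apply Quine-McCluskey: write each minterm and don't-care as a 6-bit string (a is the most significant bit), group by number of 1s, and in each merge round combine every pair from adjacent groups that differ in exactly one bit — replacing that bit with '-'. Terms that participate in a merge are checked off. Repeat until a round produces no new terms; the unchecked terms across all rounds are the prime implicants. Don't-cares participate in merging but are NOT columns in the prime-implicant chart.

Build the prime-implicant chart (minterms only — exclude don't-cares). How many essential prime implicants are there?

6

size-2^0 implicants → 000000(✓)  000111  001000(✓)  001001(✓)  001011(✓)  001100(✓)  011000(✓)  011001(✓)  011010(✓)  011011(✓)  011110(✓)  011111(✓)  100000(✓)  101000(✓)  101010(✓)  101011(✓)  110110  111000(✓)  111010(✓)  111101
size-2^1 implicants → -00000(✓)  -01000(✓)  -01011  -11000(✓)  -11010(✓)  0-1000(✓)  0-1001(✓)  0-1011(✓)  00-000(✓)  001-00  0010-1(✓)  00100-(✓)  011-10(✓)  011-11(✓)  0110-0(✓)  0110-1(✓)  01100-(✓)  01101-(✓)  01111-(✓)  1-1000(✓)  1-1010(✓)  10-000(✓)  1010-0(✓)  10101-  1110-0(✓)
size-2^2 implicants → --1000  -0-000  -110-0  0-10-1  0-100-  011-1-  0110--  1-10-0
Unchecked terms (primes): --1000, -0-000, -01011, -110-0, 0-10-1, 0-100-, 000111, 001-00, 011-1-, 0110--, 1-10-0, 10101-, 110110, 111101
Minterm coverage:
  m0 ⊆ -0-000 [E]
  m7 ⊆ 000111 [E]
  m8 ⊆ --1000,-0-000,0-100-,001-00
  m9 ⊆ 0-10-1,0-100-
  m11 ⊆ -01011,0-10-1
  m12 ⊆ 001-00 [E]
  m24 ⊆ --1000,-110-0,0-100-,0110--
  m26 ⊆ -110-0,011-1-,0110--
  m27 ⊆ 0-10-1,011-1-,0110--
  m30 ⊆ 011-1- [E]
  m31 ⊆ 011-1- [E]
  m32 ⊆ -0-000 [E]
  m40 ⊆ --1000,-0-000,1-10-0
  m42 ⊆ 1-10-0,10101-
  m43 ⊆ -01011,10101-
  m54 ⊆ 110110 [E]
  m56 ⊆ --1000,-110-0,1-10-0
  m58 ⊆ -110-0,1-10-0
  m61 ⊆ 111101 [E]
E = {-0-000, 000111, 001-00, 011-1-, 110110, 111101}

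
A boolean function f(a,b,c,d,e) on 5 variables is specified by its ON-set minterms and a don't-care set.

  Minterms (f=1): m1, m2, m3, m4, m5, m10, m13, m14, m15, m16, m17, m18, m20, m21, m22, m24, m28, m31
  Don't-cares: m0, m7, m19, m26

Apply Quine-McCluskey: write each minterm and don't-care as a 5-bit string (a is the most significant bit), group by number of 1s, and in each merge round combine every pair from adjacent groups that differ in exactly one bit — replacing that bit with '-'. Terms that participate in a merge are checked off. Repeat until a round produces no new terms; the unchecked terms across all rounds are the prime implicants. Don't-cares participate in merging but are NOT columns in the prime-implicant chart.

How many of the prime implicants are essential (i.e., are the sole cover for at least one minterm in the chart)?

Round 0: 00000✓ 00001✓ 00010✓ 00011✓ 00100✓ 00101✓ 00111✓ 01010✓ 01101✓ 01110✓ 01111✓ 10000✓ 10001✓ 10010✓ 10011✓ 10100✓ 10101✓ 10110✓ 11000✓ 11010✓ 11100✓ 11111✓
Round 1: -0000✓ -0001✓ -0010✓ -0011✓ -0100✓ -0101✓ -1010✓ -1111 0-010✓ 0-101✓ 0-111✓ 00-00✓ 00-01✓ 00-11✓ 000-0✓ 000-1✓ 0000-✓ 0001-✓ 001-1✓ 0010-✓ 01-10 011-1✓ 0111- 1-000✓ 1-010✓ 1-100✓ 10-00✓ 10-01✓ 10-10✓ 100-0✓ 100-1✓ 1000-✓ 1001-✓ 101-0✓ 1010-✓ 11-00✓ 110-0✓
Round 2: --010 -0-00✓ -0-01✓ -00-0✓ -00-1✓ -000-✓ -001-✓ -010-✓ 0-1-1 00--1 00-0-✓ 000--✓ 1--00 1-0-0 10--0 10-0-✓ 100--✓
Round 3: -0-0- -00--
PIs = {--010, -0-0-, -00--, -1111, 0-1-1, 00--1, 01-10, 0111-, 1--00, 1-0-0, 10--0}
Coverage chart:
  m1: -0-0-,-00--,00--1
  m2: --010,-00--
  m3: -00--,00--1
  m4: -0-0- ←essential
  m5: -0-0-,0-1-1,00--1
  m10: --010,01-10
  m13: 0-1-1 ←essential
  m14: 01-10,0111-
  m15: -1111,0-1-1,0111-
  m16: -0-0-,-00--,1--00,1-0-0,10--0
  m17: -0-0-,-00--
  m18: --010,-00--,1-0-0,10--0
  m20: -0-0-,1--00,10--0
  m21: -0-0- ←essential
  m22: 10--0 ←essential
  m24: 1--00,1-0-0
  m28: 1--00 ←essential
  m31: -1111 ←essential
Essential: -0-0-, -1111, 0-1-1, 1--00, 10--0

5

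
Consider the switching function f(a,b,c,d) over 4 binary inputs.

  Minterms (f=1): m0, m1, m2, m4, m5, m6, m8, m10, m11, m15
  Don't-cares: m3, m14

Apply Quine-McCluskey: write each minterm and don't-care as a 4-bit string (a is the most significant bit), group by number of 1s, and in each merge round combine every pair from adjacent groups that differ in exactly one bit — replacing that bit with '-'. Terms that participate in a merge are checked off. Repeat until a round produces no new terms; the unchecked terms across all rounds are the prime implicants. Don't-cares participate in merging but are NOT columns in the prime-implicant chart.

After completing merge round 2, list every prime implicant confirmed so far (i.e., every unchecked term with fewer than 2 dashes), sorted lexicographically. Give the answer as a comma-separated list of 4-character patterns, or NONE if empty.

NONE

Round 0: 0000✓ 0001✓ 0010✓ 0011✓ 0100✓ 0101✓ 0110✓ 1000✓ 1010✓ 1011✓ 1110✓ 1111✓
Round 1: -000✓ -010✓ -011✓ -110✓ 0-00✓ 0-01✓ 0-10✓ 00-0✓ 00-1✓ 000-✓ 001-✓ 01-0✓ 010-✓ 1-10✓ 1-11✓ 10-0✓ 101-✓ 111-✓
Round 2: --10 -0-0 -01- 0--0 0-0- 00-- 1-1-
PIs = {--10, -0-0, -01-, 0--0, 0-0-, 00--, 1-1-}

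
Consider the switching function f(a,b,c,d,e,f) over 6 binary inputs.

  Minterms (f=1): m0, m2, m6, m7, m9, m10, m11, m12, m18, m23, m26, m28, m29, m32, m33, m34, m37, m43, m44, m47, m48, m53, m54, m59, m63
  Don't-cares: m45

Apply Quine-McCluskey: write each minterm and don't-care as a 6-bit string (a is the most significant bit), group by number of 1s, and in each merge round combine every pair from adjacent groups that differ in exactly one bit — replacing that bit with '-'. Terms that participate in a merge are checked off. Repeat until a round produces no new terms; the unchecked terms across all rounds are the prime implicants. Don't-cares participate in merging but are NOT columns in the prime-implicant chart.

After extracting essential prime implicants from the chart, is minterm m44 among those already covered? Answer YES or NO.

NO

Round 0: 000000✓ 000010✓ 000110✓ 000111✓ 001001✓ 001010✓ 001011✓ 001100✓ 010010✓ 010111✓ 011010✓ 011100✓ 011101✓ 100000✓ 100001✓ 100010✓ 100101✓ 101011✓ 101100✓ 101101✓ 101111✓ 110000✓ 110101✓ 110110 111011✓ 111111✓
Round 1: -00000✓ -00010✓ -01011 -01100 0-0010✓ 0-0111 0-1010✓ 0-1100 00-010✓ 000-10 0000-0✓ 00011- 0010-1 00101- 01-010✓ 01110- 1-0000 1-0101 1-1011✓ 1-1111✓ 10-101 100-01 1000-0✓ 10000- 101-11✓ 1011-1 10110- 111-11✓
Round 2: -000-0 0--010 1-1-11
PIs = {-000-0, -01011, -01100, 0--010, 0-0111, 0-1100, 000-10, 00011-, 0010-1, 00101-, 01110-, 1-0000, 1-0101, 1-1-11, 10-101, 100-01, 10000-, 1011-1, 10110-, 110110}
Coverage chart:
  m0: -000-0 ←essential
  m2: -000-0,0--010,000-10
  m6: 000-10,00011-
  m7: 0-0111,00011-
  m9: 0010-1 ←essential
  m10: 0--010,00101-
  m11: -01011,0010-1,00101-
  m12: -01100,0-1100
  m18: 0--010 ←essential
  m23: 0-0111 ←essential
  m26: 0--010 ←essential
  m28: 0-1100,01110-
  m29: 01110- ←essential
  m32: -000-0,1-0000,10000-
  m33: 100-01,10000-
  m34: -000-0 ←essential
  m37: 1-0101,10-101,100-01
  m43: -01011,1-1-11
  m44: -01100,10110-
  m47: 1-1-11,1011-1
  m48: 1-0000 ←essential
  m53: 1-0101 ←essential
  m54: 110110 ←essential
  m59: 1-1-11 ←essential
  m63: 1-1-11 ←essential
Essential: -000-0, 0--010, 0-0111, 0010-1, 01110-, 1-0000, 1-0101, 1-1-11, 110110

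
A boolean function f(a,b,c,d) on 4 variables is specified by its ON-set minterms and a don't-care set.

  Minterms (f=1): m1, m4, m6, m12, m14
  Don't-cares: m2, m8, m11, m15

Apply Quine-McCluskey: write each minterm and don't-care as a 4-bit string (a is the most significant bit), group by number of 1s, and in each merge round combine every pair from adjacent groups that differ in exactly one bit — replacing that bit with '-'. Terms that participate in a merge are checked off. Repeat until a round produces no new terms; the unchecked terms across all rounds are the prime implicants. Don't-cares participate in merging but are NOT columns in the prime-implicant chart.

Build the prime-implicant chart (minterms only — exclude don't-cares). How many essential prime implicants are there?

2

size-2^0 implicants → 0001  0010(✓)  0100(✓)  0110(✓)  1000(✓)  1011(✓)  1100(✓)  1110(✓)  1111(✓)
size-2^1 implicants → -100(✓)  -110(✓)  0-10  01-0(✓)  1-00  1-11  11-0(✓)  111-
size-2^2 implicants → -1-0
Unchecked terms (primes): -1-0, 0-10, 0001, 1-00, 1-11, 111-
Minterm coverage:
  m1 ⊆ 0001 [E]
  m4 ⊆ -1-0 [E]
  m6 ⊆ -1-0,0-10
  m12 ⊆ -1-0,1-00
  m14 ⊆ -1-0,111-
E = {-1-0, 0001}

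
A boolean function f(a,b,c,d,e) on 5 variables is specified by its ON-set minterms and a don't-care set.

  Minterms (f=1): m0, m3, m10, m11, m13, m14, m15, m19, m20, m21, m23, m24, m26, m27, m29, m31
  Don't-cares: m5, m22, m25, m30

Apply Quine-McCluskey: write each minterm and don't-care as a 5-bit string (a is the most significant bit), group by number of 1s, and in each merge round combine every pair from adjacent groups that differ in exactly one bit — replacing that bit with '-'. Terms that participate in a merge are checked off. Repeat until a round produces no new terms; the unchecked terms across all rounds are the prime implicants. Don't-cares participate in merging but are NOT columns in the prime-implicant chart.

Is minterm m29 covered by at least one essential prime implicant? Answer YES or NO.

size-2^0 implicants → 00000  00011(✓)  00101(✓)  01010(✓)  01011(✓)  01101(✓)  01110(✓)  01111(✓)  10011(✓)  10100(✓)  10101(✓)  10110(✓)  10111(✓)  11000(✓)  11001(✓)  11010(✓)  11011(✓)  11101(✓)  11110(✓)  11111(✓)
size-2^1 implicants → -0011(✓)  -0101(✓)  -1010(✓)  -1011(✓)  -1101(✓)  -1110(✓)  -1111(✓)  0-011(✓)  0-101(✓)  01-10(✓)  01-11(✓)  0101-(✓)  011-1(✓)  0111-(✓)  1-011(✓)  1-101(✓)  1-110(✓)  1-111(✓)  10-11(✓)  101-0(✓)  101-1(✓)  1010-(✓)  1011-(✓)  11-01(✓)  11-10(✓)  11-11(✓)  110-0(✓)  110-1(✓)  1100-(✓)  1101-(✓)  111-1(✓)  1111-(✓)
size-2^2 implicants → --011  --101  -1-10(✓)  -1-11(✓)  -101-(✓)  -11-1  -111-(✓)  01-1-(✓)  1--11  1-1-1  1-11-  101--  11--1  11-1-(✓)  110--
size-2^3 implicants → -1-1-
Unchecked terms (primes): --011, --101, -1-1-, -11-1, 00000, 1--11, 1-1-1, 1-11-, 101--, 11--1, 110--
Minterm coverage:
  m0 ⊆ 00000 [E]
  m3 ⊆ --011 [E]
  m10 ⊆ -1-1- [E]
  m11 ⊆ --011,-1-1-
  m13 ⊆ --101,-11-1
  m14 ⊆ -1-1- [E]
  m15 ⊆ -1-1-,-11-1
  m19 ⊆ --011,1--11
  m20 ⊆ 101-- [E]
  m21 ⊆ --101,1-1-1,101--
  m23 ⊆ 1--11,1-1-1,1-11-,101--
  m24 ⊆ 110-- [E]
  m26 ⊆ -1-1-,110--
  m27 ⊆ --011,-1-1-,1--11,11--1,110--
  m29 ⊆ --101,-11-1,1-1-1,11--1
  m31 ⊆ -1-1-,-11-1,1--11,1-1-1,1-11-,11--1
E = {--011, -1-1-, 00000, 101--, 110--}

NO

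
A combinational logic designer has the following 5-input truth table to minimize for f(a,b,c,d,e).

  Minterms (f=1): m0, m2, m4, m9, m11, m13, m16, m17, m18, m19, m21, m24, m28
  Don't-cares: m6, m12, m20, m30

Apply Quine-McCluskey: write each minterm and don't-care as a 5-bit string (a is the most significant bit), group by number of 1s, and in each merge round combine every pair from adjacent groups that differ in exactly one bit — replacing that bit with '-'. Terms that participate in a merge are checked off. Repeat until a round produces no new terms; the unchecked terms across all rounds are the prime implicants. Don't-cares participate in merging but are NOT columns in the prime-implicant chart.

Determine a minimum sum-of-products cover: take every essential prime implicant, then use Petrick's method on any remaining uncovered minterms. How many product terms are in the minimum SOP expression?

6

Round 0: 00000✓ 00010✓ 00100✓ 00110✓ 01001✓ 01011✓ 01100✓ 01101✓ 10000✓ 10001✓ 10010✓ 10011✓ 10100✓ 10101✓ 11000✓ 11100✓ 11110✓
Round 1: -0000✓ -0010✓ -0100✓ -1100✓ 0-100✓ 00-00✓ 00-10✓ 000-0✓ 001-0✓ 01-01 010-1 0110- 1-000✓ 1-100✓ 10-00✓ 10-01✓ 100-0✓ 100-1✓ 1000-✓ 1001-✓ 1010-✓ 11-00✓ 111-0
Round 2: --100 -0-00 -00-0 00--0 1--00 10-0- 100--
PIs = {--100, -0-00, -00-0, 00--0, 01-01, 010-1, 0110-, 1--00, 10-0-, 100--, 111-0}
Coverage chart:
  m0: -0-00,-00-0,00--0
  m2: -00-0,00--0
  m4: --100,-0-00,00--0
  m9: 01-01,010-1
  m11: 010-1 ←essential
  m13: 01-01,0110-
  m16: -0-00,-00-0,1--00,10-0-,100--
  m17: 10-0-,100--
  m18: -00-0,100--
  m19: 100-- ←essential
  m21: 10-0- ←essential
  m24: 1--00 ←essential
  m28: --100,1--00,111-0
Essential: 010-1, 1--00, 10-0-, 100--
Petrick residual → 00--0, 01-01
Min cover (6 terms): a'b'e' + a'bd'e + a'bc'e + ad'e' + ab'd' + ab'c'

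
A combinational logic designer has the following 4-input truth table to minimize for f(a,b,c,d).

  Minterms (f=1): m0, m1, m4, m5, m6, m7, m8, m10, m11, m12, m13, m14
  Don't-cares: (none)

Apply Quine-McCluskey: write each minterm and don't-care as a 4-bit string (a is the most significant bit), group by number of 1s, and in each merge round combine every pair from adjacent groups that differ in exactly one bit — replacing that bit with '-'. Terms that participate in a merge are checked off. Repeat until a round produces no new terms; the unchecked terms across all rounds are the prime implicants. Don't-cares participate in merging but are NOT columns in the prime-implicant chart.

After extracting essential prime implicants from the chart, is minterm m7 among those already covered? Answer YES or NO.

Round 0: 0000✓ 0001✓ 0100✓ 0101✓ 0110✓ 0111✓ 1000✓ 1010✓ 1011✓ 1100✓ 1101✓ 1110✓
Round 1: -000✓ -100✓ -101✓ -110✓ 0-00✓ 0-01✓ 000-✓ 01-0✓ 01-1✓ 010-✓ 011-✓ 1-00✓ 1-10✓ 10-0✓ 101- 11-0✓ 110-✓
Round 2: --00 -1-0 -10- 0-0- 01-- 1--0
PIs = {--00, -1-0, -10-, 0-0-, 01--, 1--0, 101-}
Coverage chart:
  m0: --00,0-0-
  m1: 0-0- ←essential
  m4: --00,-1-0,-10-,0-0-,01--
  m5: -10-,0-0-,01--
  m6: -1-0,01--
  m7: 01-- ←essential
  m8: --00,1--0
  m10: 1--0,101-
  m11: 101- ←essential
  m12: --00,-1-0,-10-,1--0
  m13: -10- ←essential
  m14: -1-0,1--0
Essential: -10-, 0-0-, 01--, 101-

YES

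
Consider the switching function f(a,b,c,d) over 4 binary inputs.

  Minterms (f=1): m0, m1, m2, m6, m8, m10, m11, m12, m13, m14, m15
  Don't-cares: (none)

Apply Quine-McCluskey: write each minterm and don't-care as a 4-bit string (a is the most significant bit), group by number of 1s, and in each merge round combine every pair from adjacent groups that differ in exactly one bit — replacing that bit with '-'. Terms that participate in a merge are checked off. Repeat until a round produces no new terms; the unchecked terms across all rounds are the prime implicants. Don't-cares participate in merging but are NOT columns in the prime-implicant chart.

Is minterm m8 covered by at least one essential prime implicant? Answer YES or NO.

NO

Round 0: 0000✓ 0001✓ 0010✓ 0110✓ 1000✓ 1010✓ 1011✓ 1100✓ 1101✓ 1110✓ 1111✓
Round 1: -000✓ -010✓ -110✓ 0-10✓ 00-0✓ 000- 1-00✓ 1-10✓ 1-11✓ 10-0✓ 101-✓ 11-0✓ 11-1✓ 110-✓ 111-✓
Round 2: --10 -0-0 1--0 1-1- 11--
PIs = {--10, -0-0, 000-, 1--0, 1-1-, 11--}
Coverage chart:
  m0: -0-0,000-
  m1: 000- ←essential
  m2: --10,-0-0
  m6: --10 ←essential
  m8: -0-0,1--0
  m10: --10,-0-0,1--0,1-1-
  m11: 1-1- ←essential
  m12: 1--0,11--
  m13: 11-- ←essential
  m14: --10,1--0,1-1-,11--
  m15: 1-1-,11--
Essential: --10, 000-, 1-1-, 11--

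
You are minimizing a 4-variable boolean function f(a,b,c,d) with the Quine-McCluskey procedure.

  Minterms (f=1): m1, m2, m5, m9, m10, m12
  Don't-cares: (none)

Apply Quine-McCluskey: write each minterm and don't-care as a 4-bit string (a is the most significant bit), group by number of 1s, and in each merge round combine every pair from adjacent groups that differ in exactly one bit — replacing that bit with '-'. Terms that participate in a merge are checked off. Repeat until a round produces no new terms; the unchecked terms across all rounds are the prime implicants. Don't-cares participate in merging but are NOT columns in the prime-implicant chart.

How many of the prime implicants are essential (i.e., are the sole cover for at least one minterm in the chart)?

Round 0: 0001✓ 0010✓ 0101✓ 1001✓ 1010✓ 1100
Round 1: -001 -010 0-01
PIs = {-001, -010, 0-01, 1100}
Coverage chart:
  m1: -001,0-01
  m2: -010 ←essential
  m5: 0-01 ←essential
  m9: -001 ←essential
  m10: -010 ←essential
  m12: 1100 ←essential
Essential: -001, -010, 0-01, 1100

4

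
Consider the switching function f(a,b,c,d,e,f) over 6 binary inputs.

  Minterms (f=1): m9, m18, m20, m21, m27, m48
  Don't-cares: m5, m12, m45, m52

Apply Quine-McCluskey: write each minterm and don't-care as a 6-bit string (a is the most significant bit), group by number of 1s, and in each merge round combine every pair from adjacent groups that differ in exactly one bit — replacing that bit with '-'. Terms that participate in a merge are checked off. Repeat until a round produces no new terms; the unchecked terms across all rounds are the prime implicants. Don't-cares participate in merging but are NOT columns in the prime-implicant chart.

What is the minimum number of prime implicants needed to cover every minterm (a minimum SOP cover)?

5

[col 0] 000101*, 001001, 001100, 010010, 010100*, 010101*, 011011, 101101, 110000*, 110100*
[col 1] -10100, 0-0101, 01010-, 110-00
Prime implicants: -10100, 0-0101, 001001, 001100, 010010, 01010-, 011011, 101101, 110-00
PI chart (minterm → PIs covering it):
  9 | 001001  (sole → essential)
  18 | 010010  (sole → essential)
  20 | -10100,01010-
  21 | 0-0101,01010-
  27 | 011011  (sole → essential)
  48 | 110-00  (sole → essential)
Essential prime implicants: 001001, 010010, 011011, 110-00
Petrick residual → 01010-
Minimum SOP uses 5 PIs: a'b'cd'e'f + a'bc'd'ef' + a'bc'de' + a'bcd'ef + abc'e'f'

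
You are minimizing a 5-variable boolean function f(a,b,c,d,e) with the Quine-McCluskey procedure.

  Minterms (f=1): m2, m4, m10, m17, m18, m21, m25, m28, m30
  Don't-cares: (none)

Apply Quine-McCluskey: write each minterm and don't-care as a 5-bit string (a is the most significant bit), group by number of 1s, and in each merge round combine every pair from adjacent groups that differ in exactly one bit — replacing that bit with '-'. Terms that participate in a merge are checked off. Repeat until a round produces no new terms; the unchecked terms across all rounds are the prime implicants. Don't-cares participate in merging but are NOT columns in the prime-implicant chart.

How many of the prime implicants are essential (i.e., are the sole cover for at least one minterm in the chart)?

6

[col 0] 00010*, 00100, 01010*, 10001*, 10010*, 10101*, 11001*, 11100*, 11110*
[col 1] -0010, 0-010, 1-001, 10-01, 111-0
Prime implicants: -0010, 0-010, 00100, 1-001, 10-01, 111-0
PI chart (minterm → PIs covering it):
  2 | -0010,0-010
  4 | 00100  (sole → essential)
  10 | 0-010  (sole → essential)
  17 | 1-001,10-01
  18 | -0010  (sole → essential)
  21 | 10-01  (sole → essential)
  25 | 1-001  (sole → essential)
  28 | 111-0  (sole → essential)
  30 | 111-0  (sole → essential)
Essential prime implicants: -0010, 0-010, 00100, 1-001, 10-01, 111-0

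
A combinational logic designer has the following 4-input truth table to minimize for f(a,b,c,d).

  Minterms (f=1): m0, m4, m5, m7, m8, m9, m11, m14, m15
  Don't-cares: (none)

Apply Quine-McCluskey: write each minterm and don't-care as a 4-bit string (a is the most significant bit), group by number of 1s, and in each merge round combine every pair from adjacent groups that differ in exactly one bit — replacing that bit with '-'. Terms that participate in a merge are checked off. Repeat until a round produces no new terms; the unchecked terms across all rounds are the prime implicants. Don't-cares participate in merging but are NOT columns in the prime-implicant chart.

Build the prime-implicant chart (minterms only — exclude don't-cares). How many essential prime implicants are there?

Round 0: 0000✓ 0100✓ 0101✓ 0111✓ 1000✓ 1001✓ 1011✓ 1110✓ 1111✓
Round 1: -000 -111 0-00 01-1 010- 1-11 10-1 100- 111-
PIs = {-000, -111, 0-00, 01-1, 010-, 1-11, 10-1, 100-, 111-}
Coverage chart:
  m0: -000,0-00
  m4: 0-00,010-
  m5: 01-1,010-
  m7: -111,01-1
  m8: -000,100-
  m9: 10-1,100-
  m11: 1-11,10-1
  m14: 111- ←essential
  m15: -111,1-11,111-
Essential: 111-

1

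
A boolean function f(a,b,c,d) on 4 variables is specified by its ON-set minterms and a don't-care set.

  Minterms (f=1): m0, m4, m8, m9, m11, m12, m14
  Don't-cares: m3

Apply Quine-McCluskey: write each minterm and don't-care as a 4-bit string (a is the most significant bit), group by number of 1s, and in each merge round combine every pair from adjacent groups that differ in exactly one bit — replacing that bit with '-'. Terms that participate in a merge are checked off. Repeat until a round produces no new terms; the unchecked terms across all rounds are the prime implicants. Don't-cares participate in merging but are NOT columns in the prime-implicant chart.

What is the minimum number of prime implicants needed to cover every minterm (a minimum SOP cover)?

3

size-2^0 implicants → 0000(✓)  0011(✓)  0100(✓)  1000(✓)  1001(✓)  1011(✓)  1100(✓)  1110(✓)
size-2^1 implicants → -000(✓)  -011  -100(✓)  0-00(✓)  1-00(✓)  10-1  100-  11-0
size-2^2 implicants → --00
Unchecked terms (primes): --00, -011, 10-1, 100-, 11-0
Minterm coverage:
  m0 ⊆ --00 [E]
  m4 ⊆ --00 [E]
  m8 ⊆ --00,100-
  m9 ⊆ 10-1,100-
  m11 ⊆ -011,10-1
  m12 ⊆ --00,11-0
  m14 ⊆ 11-0 [E]
E = {--00, 11-0}
Petrick residual → 10-1
Cover = c'd' + ab'd + abd'  |cover|=3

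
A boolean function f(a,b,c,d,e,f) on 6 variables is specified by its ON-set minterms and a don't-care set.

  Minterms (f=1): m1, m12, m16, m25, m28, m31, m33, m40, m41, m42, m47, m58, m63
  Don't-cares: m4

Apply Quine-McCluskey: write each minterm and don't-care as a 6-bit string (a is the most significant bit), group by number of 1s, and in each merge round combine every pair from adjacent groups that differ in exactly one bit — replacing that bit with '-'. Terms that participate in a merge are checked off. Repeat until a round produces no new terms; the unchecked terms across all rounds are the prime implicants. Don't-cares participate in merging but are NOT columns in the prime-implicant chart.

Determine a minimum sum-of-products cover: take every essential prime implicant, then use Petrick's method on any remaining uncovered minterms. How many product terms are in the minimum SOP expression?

8

size-2^0 implicants → 000001(✓)  000100(✓)  001100(✓)  010000  011001  011100(✓)  011111(✓)  100001(✓)  101000(✓)  101001(✓)  101010(✓)  101111(✓)  111010(✓)  111111(✓)
size-2^1 implicants → -00001  -11111  0-1100  00-100  1-1010  1-1111  10-001  1010-0  10100-
Unchecked terms (primes): -00001, -11111, 0-1100, 00-100, 010000, 011001, 1-1010, 1-1111, 10-001, 1010-0, 10100-
Minterm coverage:
  m1 ⊆ -00001 [E]
  m12 ⊆ 0-1100,00-100
  m16 ⊆ 010000 [E]
  m25 ⊆ 011001 [E]
  m28 ⊆ 0-1100 [E]
  m31 ⊆ -11111 [E]
  m33 ⊆ -00001,10-001
  m40 ⊆ 1010-0,10100-
  m41 ⊆ 10-001,10100-
  m42 ⊆ 1-1010,1010-0
  m47 ⊆ 1-1111 [E]
  m58 ⊆ 1-1010 [E]
  m63 ⊆ -11111,1-1111
E = {-00001, -11111, 0-1100, 010000, 011001, 1-1010, 1-1111}
Petrick residual → 10100-
Cover = b'c'd'e'f + bcdef + a'cde'f' + a'bc'd'e'f' + a'bcd'e'f + acd'ef' + acdef + ab'cd'e'  |cover|=8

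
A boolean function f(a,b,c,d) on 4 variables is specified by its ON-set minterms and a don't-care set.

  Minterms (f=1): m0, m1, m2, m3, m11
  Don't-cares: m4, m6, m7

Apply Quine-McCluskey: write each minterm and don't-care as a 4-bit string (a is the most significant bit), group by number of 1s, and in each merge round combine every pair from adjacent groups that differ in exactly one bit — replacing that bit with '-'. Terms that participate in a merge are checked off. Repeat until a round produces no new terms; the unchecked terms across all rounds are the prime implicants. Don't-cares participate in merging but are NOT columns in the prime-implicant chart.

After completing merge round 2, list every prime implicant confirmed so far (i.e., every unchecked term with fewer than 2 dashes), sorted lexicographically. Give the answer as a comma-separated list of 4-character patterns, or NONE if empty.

Round 0: 0000✓ 0001✓ 0010✓ 0011✓ 0100✓ 0110✓ 0111✓ 1011✓
Round 1: -011 0-00✓ 0-10✓ 0-11✓ 00-0✓ 00-1✓ 000-✓ 001-✓ 01-0✓ 011-✓
Round 2: 0--0 0-1- 00--
PIs = {-011, 0--0, 0-1-, 00--}

-011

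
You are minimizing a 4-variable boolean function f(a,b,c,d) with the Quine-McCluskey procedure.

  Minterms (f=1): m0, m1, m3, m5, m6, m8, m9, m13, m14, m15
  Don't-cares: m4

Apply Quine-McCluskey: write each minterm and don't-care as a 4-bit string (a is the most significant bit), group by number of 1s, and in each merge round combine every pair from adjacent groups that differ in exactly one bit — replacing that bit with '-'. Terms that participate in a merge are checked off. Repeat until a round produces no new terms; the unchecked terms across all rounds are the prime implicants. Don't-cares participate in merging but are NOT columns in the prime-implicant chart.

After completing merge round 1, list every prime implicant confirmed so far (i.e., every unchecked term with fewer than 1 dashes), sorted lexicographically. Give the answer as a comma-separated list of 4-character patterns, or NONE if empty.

NONE

[col 0] 0000*, 0001*, 0011*, 0100*, 0101*, 0110*, 1000*, 1001*, 1101*, 1110*, 1111*
[col 1] -000*, -001*, -101*, -110, 0-00*, 0-01*, 00-1, 000-*, 01-0, 010-*, 1-01*, 100-*, 11-1, 111-
[col 2] --01, -00-, 0-0-
Prime implicants: --01, -00-, -110, 0-0-, 00-1, 01-0, 11-1, 111-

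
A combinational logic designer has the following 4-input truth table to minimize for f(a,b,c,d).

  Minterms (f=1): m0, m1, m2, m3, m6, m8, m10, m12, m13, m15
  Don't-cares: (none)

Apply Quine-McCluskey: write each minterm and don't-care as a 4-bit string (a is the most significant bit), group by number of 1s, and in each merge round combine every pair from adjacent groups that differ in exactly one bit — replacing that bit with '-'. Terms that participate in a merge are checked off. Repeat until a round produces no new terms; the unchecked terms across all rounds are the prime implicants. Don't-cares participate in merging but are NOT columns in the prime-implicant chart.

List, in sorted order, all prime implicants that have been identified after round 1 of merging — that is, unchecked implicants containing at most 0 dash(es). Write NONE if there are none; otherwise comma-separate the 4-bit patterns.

NONE

Round 0: 0000✓ 0001✓ 0010✓ 0011✓ 0110✓ 1000✓ 1010✓ 1100✓ 1101✓ 1111✓
Round 1: -000✓ -010✓ 0-10 00-0✓ 00-1✓ 000-✓ 001-✓ 1-00 10-0✓ 11-1 110-
Round 2: -0-0 00--
PIs = {-0-0, 0-10, 00--, 1-00, 11-1, 110-}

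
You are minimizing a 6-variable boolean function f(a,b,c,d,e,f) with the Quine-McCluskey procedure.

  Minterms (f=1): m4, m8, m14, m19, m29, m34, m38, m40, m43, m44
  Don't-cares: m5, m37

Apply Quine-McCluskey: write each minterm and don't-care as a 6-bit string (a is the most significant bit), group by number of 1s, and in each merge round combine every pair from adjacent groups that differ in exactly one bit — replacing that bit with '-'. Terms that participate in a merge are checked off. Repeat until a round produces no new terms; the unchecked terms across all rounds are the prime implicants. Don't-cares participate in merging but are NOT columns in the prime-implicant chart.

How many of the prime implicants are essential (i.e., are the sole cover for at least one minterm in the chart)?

[col 0] 000100*, 000101*, 001000*, 001110, 010011, 011101, 100010*, 100101*, 100110*, 101000*, 101011, 101100*
[col 1] -00101, -01000, 00010-, 100-10, 101-00
Prime implicants: -00101, -01000, 00010-, 001110, 010011, 011101, 100-10, 101-00, 101011
PI chart (minterm → PIs covering it):
  4 | 00010-  (sole → essential)
  8 | -01000  (sole → essential)
  14 | 001110  (sole → essential)
  19 | 010011  (sole → essential)
  29 | 011101  (sole → essential)
  34 | 100-10  (sole → essential)
  38 | 100-10  (sole → essential)
  40 | -01000,101-00
  43 | 101011  (sole → essential)
  44 | 101-00  (sole → essential)
Essential prime implicants: -01000, 00010-, 001110, 010011, 011101, 100-10, 101-00, 101011

8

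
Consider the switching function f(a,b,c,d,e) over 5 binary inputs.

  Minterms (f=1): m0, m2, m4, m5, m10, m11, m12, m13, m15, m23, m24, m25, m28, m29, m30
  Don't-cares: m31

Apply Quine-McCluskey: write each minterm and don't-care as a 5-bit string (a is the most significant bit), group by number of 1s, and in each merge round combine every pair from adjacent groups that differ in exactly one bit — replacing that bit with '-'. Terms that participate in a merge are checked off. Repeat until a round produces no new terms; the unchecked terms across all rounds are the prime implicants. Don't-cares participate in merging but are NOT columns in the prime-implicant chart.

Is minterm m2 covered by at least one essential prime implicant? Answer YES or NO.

NO

Round 0: 00000✓ 00010✓ 00100✓ 00101✓ 01010✓ 01011✓ 01100✓ 01101✓ 01111✓ 10111✓ 11000✓ 11001✓ 11100✓ 11101✓ 11110✓ 11111✓
Round 1: -1100✓ -1101✓ -1111✓ 0-010 0-100✓ 0-101✓ 00-00 000-0 0010-✓ 01-11 0101- 011-1✓ 0110-✓ 1-111 11-00✓ 11-01✓ 1100-✓ 111-0✓ 111-1✓ 1110-✓ 1111-✓
Round 2: -11-1 -110- 0-10- 11-0- 111--
PIs = {-11-1, -110-, 0-010, 0-10-, 00-00, 000-0, 01-11, 0101-, 1-111, 11-0-, 111--}
Coverage chart:
  m0: 00-00,000-0
  m2: 0-010,000-0
  m4: 0-10-,00-00
  m5: 0-10- ←essential
  m10: 0-010,0101-
  m11: 01-11,0101-
  m12: -110-,0-10-
  m13: -11-1,-110-,0-10-
  m15: -11-1,01-11
  m23: 1-111 ←essential
  m24: 11-0- ←essential
  m25: 11-0- ←essential
  m28: -110-,11-0-,111--
  m29: -11-1,-110-,11-0-,111--
  m30: 111-- ←essential
Essential: 0-10-, 1-111, 11-0-, 111--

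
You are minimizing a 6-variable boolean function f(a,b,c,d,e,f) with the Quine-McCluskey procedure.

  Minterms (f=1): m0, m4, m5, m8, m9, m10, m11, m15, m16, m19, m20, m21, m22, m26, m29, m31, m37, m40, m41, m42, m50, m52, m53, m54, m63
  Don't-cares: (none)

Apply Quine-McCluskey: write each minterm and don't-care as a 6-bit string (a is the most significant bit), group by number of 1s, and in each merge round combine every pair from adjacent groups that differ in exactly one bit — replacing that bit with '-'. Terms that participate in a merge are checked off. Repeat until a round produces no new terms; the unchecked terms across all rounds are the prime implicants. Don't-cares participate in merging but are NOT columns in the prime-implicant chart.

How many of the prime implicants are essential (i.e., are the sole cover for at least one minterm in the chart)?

9

Round 0: 000000✓ 000100✓ 000101✓ 001000✓ 001001✓ 001010✓ 001011✓ 001111✓ 010000✓ 010011 010100✓ 010101✓ 010110✓ 011010✓ 011101✓ 011111✓ 100101✓ 101000✓ 101001✓ 101010✓ 110010✓ 110100✓ 110101✓ 110110✓ 111111✓
Round 1: -00101✓ -01000✓ -01001✓ -01010✓ -10100✓ -10101✓ -10110✓ -11111 0-0000✓ 0-0100✓ 0-0101✓ 0-1010 0-1111 00-000 000-00✓ 00010-✓ 001-11 0010-0✓ 0010-1✓ 00100-✓ 00101-✓ 01-101 010-00✓ 0101-0✓ 01010-✓ 0111-1 1-0101✓ 1010-0✓ 10100-✓ 110-10 1101-0✓ 11010-✓
Round 2: --0101 -010-0 -0100- -101-0 -1010- 0-0-00 0-010- 0010--
PIs = {--0101, -010-0, -0100-, -101-0, -1010-, -11111, 0-0-00, 0-010-, 0-1010, 0-1111, 00-000, 001-11, 0010--, 01-101, 010011, 0111-1, 110-10}
Coverage chart:
  m0: 0-0-00,00-000
  m4: 0-0-00,0-010-
  m5: --0101,0-010-
  m8: -010-0,-0100-,00-000,0010--
  m9: -0100-,0010--
  m10: -010-0,0-1010,0010--
  m11: 001-11,0010--
  m15: 0-1111,001-11
  m16: 0-0-00 ←essential
  m19: 010011 ←essential
  m20: -101-0,-1010-,0-0-00,0-010-
  m21: --0101,-1010-,0-010-,01-101
  m22: -101-0 ←essential
  m26: 0-1010 ←essential
  m29: 01-101,0111-1
  m31: -11111,0-1111,0111-1
  m37: --0101 ←essential
  m40: -010-0,-0100-
  m41: -0100- ←essential
  m42: -010-0 ←essential
  m50: 110-10 ←essential
  m52: -101-0,-1010-
  m53: --0101,-1010-
  m54: -101-0,110-10
  m63: -11111 ←essential
Essential: --0101, -010-0, -0100-, -101-0, -11111, 0-0-00, 0-1010, 010011, 110-10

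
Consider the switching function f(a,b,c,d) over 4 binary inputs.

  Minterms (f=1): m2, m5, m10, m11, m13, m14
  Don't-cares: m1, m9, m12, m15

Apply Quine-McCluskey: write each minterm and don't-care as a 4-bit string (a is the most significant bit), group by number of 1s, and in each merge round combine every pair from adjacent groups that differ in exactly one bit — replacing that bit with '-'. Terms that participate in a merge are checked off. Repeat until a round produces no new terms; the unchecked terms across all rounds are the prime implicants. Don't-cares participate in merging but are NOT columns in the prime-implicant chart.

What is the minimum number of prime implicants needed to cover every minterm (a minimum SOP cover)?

Round 0: 0001✓ 0010✓ 0101✓ 1001✓ 1010✓ 1011✓ 1100✓ 1101✓ 1110✓ 1111✓
Round 1: -001✓ -010 -101✓ 0-01✓ 1-01✓ 1-10✓ 1-11✓ 10-1✓ 101-✓ 11-0✓ 11-1✓ 110-✓ 111-✓
Round 2: --01 1--1 1-1- 11--
PIs = {--01, -010, 1--1, 1-1-, 11--}
Coverage chart:
  m2: -010 ←essential
  m5: --01 ←essential
  m10: -010,1-1-
  m11: 1--1,1-1-
  m13: --01,1--1,11--
  m14: 1-1-,11--
Essential: --01, -010
Petrick residual → 1-1-
Min cover (3 terms): c'd + b'cd' + ac

3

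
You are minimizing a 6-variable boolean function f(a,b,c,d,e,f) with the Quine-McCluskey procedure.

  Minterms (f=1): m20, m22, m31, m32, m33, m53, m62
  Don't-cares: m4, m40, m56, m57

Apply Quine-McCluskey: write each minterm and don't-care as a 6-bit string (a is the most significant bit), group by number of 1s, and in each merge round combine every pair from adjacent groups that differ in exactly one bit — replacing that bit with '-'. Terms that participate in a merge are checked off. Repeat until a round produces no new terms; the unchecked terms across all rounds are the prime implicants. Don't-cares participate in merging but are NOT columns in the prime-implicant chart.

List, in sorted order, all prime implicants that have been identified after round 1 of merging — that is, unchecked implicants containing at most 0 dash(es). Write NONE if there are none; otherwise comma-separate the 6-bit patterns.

[col 0] 000100*, 010100*, 010110*, 011111, 100000*, 100001*, 101000*, 110101, 111000*, 111001*, 111110
[col 1] 0-0100, 0101-0, 1-1000, 10-000, 10000-, 11100-
Prime implicants: 0-0100, 0101-0, 011111, 1-1000, 10-000, 10000-, 110101, 11100-, 111110

011111, 110101, 111110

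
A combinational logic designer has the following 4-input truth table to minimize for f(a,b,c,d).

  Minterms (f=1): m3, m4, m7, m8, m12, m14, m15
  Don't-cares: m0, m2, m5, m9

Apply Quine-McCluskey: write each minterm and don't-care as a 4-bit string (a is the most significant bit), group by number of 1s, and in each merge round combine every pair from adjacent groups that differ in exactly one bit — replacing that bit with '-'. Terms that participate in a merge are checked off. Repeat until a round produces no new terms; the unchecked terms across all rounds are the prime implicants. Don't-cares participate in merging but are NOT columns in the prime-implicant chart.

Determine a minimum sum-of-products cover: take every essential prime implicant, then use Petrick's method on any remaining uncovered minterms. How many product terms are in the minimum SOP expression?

3

size-2^0 implicants → 0000(✓)  0010(✓)  0011(✓)  0100(✓)  0101(✓)  0111(✓)  1000(✓)  1001(✓)  1100(✓)  1110(✓)  1111(✓)
size-2^1 implicants → -000(✓)  -100(✓)  -111  0-00(✓)  0-11  00-0  001-  01-1  010-  1-00(✓)  100-  11-0  111-
size-2^2 implicants → --00
Unchecked terms (primes): --00, -111, 0-11, 00-0, 001-, 01-1, 010-, 100-, 11-0, 111-
Minterm coverage:
  m3 ⊆ 0-11,001-
  m4 ⊆ --00,010-
  m7 ⊆ -111,0-11,01-1
  m8 ⊆ --00,100-
  m12 ⊆ --00,11-0
  m14 ⊆ 11-0,111-
  m15 ⊆ -111,111-
(no essential prime implicants)
Petrick residual → --00, 0-11, 111-
Cover = c'd' + a'cd + abc  |cover|=3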